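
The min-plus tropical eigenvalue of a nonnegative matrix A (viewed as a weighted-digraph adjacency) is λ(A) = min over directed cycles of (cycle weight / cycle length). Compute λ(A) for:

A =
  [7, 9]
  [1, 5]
λ(A) = 5

Enumerate directed cycles and compute their means (weight / length). Sample:
  cycle 0 → 0: weight = 7, length = 1, mean = 7/1 ≈ 7.000
  cycle 1 → 1: weight = 5, length = 1, mean = 5/1 ≈ 5.000
  cycle 0 → 1 → 0: weight = 10, length = 2, mean = 10/2 ≈ 5.000
  cycle 1 → 0 → 1: weight = 10, length = 2, mean = 10/2 ≈ 5.000
Minimum mean = 5.000, attained e.g. along the cycle 1 → 1 with weight 5 and length 1. So λ(A) = 5/1 = 5.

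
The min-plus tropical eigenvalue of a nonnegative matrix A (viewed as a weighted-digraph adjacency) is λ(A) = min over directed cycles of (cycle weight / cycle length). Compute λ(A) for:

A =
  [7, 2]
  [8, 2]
λ(A) = 2

Enumerate directed cycles and compute their means (weight / length). Sample:
  cycle 0 → 0: weight = 7, length = 1, mean = 7/1 ≈ 7.000
  cycle 1 → 1: weight = 2, length = 1, mean = 2/1 ≈ 2.000
  cycle 0 → 1 → 0: weight = 10, length = 2, mean = 10/2 ≈ 5.000
  cycle 1 → 0 → 1: weight = 10, length = 2, mean = 10/2 ≈ 5.000
Minimum mean = 2.000, attained e.g. along the cycle 1 → 1 with weight 2 and length 1. So λ(A) = 2/1 = 2.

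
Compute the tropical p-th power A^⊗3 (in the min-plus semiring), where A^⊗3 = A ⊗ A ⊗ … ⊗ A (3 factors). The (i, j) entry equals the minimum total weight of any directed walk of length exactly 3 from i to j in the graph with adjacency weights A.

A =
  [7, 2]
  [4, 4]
A^⊗3 =
  [10, 8]
  [10, 10]

Each entry (A^⊗3)_ij equals the minimum over all length-3 walks i = v_0 → v_1 → … → v_3 = j of Σ_t A[v_t][v_{t+1}]. For example, for (i, j) = (0, 1) we minimise over 4 possible intermediate vertex sequences; the minimum is 8, attained along the walk 0 → 1 → 0 → 1.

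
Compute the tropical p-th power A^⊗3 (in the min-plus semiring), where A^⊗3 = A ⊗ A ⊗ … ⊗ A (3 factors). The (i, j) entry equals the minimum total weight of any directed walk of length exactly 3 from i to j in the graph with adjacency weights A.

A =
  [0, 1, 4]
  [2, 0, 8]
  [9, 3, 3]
A^⊗3 =
  [0, 1, 4]
  [2, 0, 6]
  [5, 3, 9]

Each entry (A^⊗3)_ij equals the minimum over all length-3 walks i = v_0 → v_1 → … → v_3 = j of Σ_t A[v_t][v_{t+1}]. For example, for (i, j) = (0, 2) we minimise over 9 possible intermediate vertex sequences; the minimum is 4, attained along the walk 0 → 0 → 0 → 2.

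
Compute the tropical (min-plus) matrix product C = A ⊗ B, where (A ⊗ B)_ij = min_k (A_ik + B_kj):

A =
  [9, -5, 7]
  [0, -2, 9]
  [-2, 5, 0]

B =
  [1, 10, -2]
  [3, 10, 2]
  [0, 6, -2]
A ⊗ B =
  [-2, 5, -3]
  [1, 8, -2]
  [-1, 6, -4]

Apply the min-plus product entry-by-entry:
  C[0][0] = min over k of (A[0][0] + B[0][0] = 9 + 1 = 10, A[0][1] + B[1][0] = -5 + 3 = -2, A[0][2] + B[2][0] = 7 + 0 = 7) = -2 (attained at k = 1)
  C[0][1] = min over k of (A[0][0] + B[0][1] = 9 + 10 = 19, A[0][1] + B[1][1] = -5 + 10 = 5, A[0][2] + B[2][1] = 7 + 6 = 13) = 5 (attained at k = 1)
  C[0][2] = min over k of (A[0][0] + B[0][2] = 9 + -2 = 7, A[0][1] + B[1][2] = -5 + 2 = -3, A[0][2] + B[2][2] = 7 + -2 = 5) = -3 (attained at k = 1)
  C[1][0] = min over k of (A[1][0] + B[0][0] = 0 + 1 = 1, A[1][1] + B[1][0] = -2 + 3 = 1, A[1][2] + B[2][0] = 9 + 0 = 9) = 1 (attained at k = 0)
  C[1][1] = min over k of (A[1][0] + B[0][1] = 0 + 10 = 10, A[1][1] + B[1][1] = -2 + 10 = 8, A[1][2] + B[2][1] = 9 + 6 = 15) = 8 (attained at k = 1)
  C[1][2] = min over k of (A[1][0] + B[0][2] = 0 + -2 = -2, A[1][1] + B[1][2] = -2 + 2 = 0, A[1][2] + B[2][2] = 9 + -2 = 7) = -2 (attained at k = 0)
  C[2][0] = min over k of (A[2][0] + B[0][0] = -2 + 1 = -1, A[2][1] + B[1][0] = 5 + 3 = 8, A[2][2] + B[2][0] = 0 + 0 = 0) = -1 (attained at k = 0)
  C[2][1] = min over k of (A[2][0] + B[0][1] = -2 + 10 = 8, A[2][1] + B[1][1] = 5 + 10 = 15, A[2][2] + B[2][1] = 0 + 6 = 6) = 6 (attained at k = 2)
  C[2][2] = min over k of (A[2][0] + B[0][2] = -2 + -2 = -4, A[2][1] + B[1][2] = 5 + 2 = 7, A[2][2] + B[2][2] = 0 + -2 = -2) = -4 (attained at k = 0)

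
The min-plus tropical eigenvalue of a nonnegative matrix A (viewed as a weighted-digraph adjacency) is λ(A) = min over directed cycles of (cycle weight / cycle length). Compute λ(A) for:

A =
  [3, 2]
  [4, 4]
λ(A) = 3

Enumerate directed cycles and compute their means (weight / length). Sample:
  cycle 0 → 0: weight = 3, length = 1, mean = 3/1 ≈ 3.000
  cycle 1 → 1: weight = 4, length = 1, mean = 4/1 ≈ 4.000
  cycle 0 → 1 → 0: weight = 6, length = 2, mean = 6/2 ≈ 3.000
  cycle 1 → 0 → 1: weight = 6, length = 2, mean = 6/2 ≈ 3.000
Minimum mean = 3.000, attained e.g. along the cycle 0 → 0 with weight 3 and length 1. So λ(A) = 3/1 = 3.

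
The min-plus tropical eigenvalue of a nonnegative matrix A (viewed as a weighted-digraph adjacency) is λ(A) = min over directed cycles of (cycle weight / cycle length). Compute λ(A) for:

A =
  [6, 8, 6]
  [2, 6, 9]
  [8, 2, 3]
λ(A) = 3

Enumerate directed cycles and compute their means (weight / length). Sample:
  cycle 0 → 0: weight = 6, length = 1, mean = 6/1 ≈ 6.000
  cycle 1 → 1: weight = 6, length = 1, mean = 6/1 ≈ 6.000
  cycle 2 → 2: weight = 3, length = 1, mean = 3/1 ≈ 3.000
  cycle 0 → 1 → 0: weight = 10, length = 2, mean = 10/2 ≈ 5.000
  cycle 0 → 2 → 0: weight = 14, length = 2, mean = 14/2 ≈ 7.000
  cycle 1 → 0 → 1: weight = 10, length = 2, mean = 10/2 ≈ 5.000
Minimum mean = 3.000, attained e.g. along the cycle 2 → 2 with weight 3 and length 1. So λ(A) = 3/1 = 3.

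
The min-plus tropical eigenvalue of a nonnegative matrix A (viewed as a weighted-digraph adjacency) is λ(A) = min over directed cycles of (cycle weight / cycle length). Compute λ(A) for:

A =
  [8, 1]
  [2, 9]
λ(A) = 3/2

Enumerate directed cycles and compute their means (weight / length). Sample:
  cycle 0 → 0: weight = 8, length = 1, mean = 8/1 ≈ 8.000
  cycle 1 → 1: weight = 9, length = 1, mean = 9/1 ≈ 9.000
  cycle 0 → 1 → 0: weight = 3, length = 2, mean = 3/2 ≈ 1.500
  cycle 1 → 0 → 1: weight = 3, length = 2, mean = 3/2 ≈ 1.500
Minimum mean = 1.500, attained e.g. along the cycle 0 → 1 → 0 with weight 3 and length 2. So λ(A) = 3/2 = 3/2.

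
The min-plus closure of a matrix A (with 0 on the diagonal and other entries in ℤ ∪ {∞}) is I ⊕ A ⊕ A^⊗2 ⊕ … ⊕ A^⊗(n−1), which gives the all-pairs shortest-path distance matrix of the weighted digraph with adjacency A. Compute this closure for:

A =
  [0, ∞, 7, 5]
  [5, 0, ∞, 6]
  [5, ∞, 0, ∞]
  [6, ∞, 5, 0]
Closure =
  [0, ∞, 7, 5]
  [5, 0, 11, 6]
  [5, ∞, 0, 10]
  [6, ∞, 5, 0]

This is the Floyd-Warshall all-pairs shortest-path computation. For each intermediate vertex k = 0, 1, …, 3, update dist[i][j] ← min(dist[i][j], dist[i][k] + dist[k][j]). The final matrix gives, for each (i, j), the minimum total weight of any directed path from i to j (possibly empty when i = j).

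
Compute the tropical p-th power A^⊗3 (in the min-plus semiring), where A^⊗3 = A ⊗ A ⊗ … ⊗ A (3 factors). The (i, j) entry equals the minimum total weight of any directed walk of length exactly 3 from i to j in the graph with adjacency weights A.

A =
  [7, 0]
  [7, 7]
A^⊗3 =
  [14, 7]
  [14, 14]

Each entry (A^⊗3)_ij equals the minimum over all length-3 walks i = v_0 → v_1 → … → v_3 = j of Σ_t A[v_t][v_{t+1}]. For example, for (i, j) = (0, 1) we minimise over 4 possible intermediate vertex sequences; the minimum is 7, attained along the walk 0 → 1 → 0 → 1.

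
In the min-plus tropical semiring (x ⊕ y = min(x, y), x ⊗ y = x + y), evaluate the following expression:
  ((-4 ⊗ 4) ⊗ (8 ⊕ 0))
((-4 ⊗ 4) ⊗ (8 ⊕ 0)) = 0

Expand innermost to outermost. Recall ⊕ takes the minimum of its arguments and ⊗ takes their sum. Working out the expression ((-4 ⊗ 4) ⊗ (8 ⊕ 0)) gives 0.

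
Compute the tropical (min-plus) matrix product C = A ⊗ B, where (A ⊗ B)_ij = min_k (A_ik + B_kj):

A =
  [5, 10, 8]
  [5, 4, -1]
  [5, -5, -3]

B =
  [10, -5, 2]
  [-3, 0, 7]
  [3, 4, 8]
A ⊗ B =
  [7, 0, 7]
  [1, 0, 7]
  [-8, -5, 2]

Apply the min-plus product entry-by-entry:
  C[0][0] = min over k of (A[0][0] + B[0][0] = 5 + 10 = 15, A[0][1] + B[1][0] = 10 + -3 = 7, A[0][2] + B[2][0] = 8 + 3 = 11) = 7 (attained at k = 1)
  C[0][1] = min over k of (A[0][0] + B[0][1] = 5 + -5 = 0, A[0][1] + B[1][1] = 10 + 0 = 10, A[0][2] + B[2][1] = 8 + 4 = 12) = 0 (attained at k = 0)
  C[0][2] = min over k of (A[0][0] + B[0][2] = 5 + 2 = 7, A[0][1] + B[1][2] = 10 + 7 = 17, A[0][2] + B[2][2] = 8 + 8 = 16) = 7 (attained at k = 0)
  C[1][0] = min over k of (A[1][0] + B[0][0] = 5 + 10 = 15, A[1][1] + B[1][0] = 4 + -3 = 1, A[1][2] + B[2][0] = -1 + 3 = 2) = 1 (attained at k = 1)
  C[1][1] = min over k of (A[1][0] + B[0][1] = 5 + -5 = 0, A[1][1] + B[1][1] = 4 + 0 = 4, A[1][2] + B[2][1] = -1 + 4 = 3) = 0 (attained at k = 0)
  C[1][2] = min over k of (A[1][0] + B[0][2] = 5 + 2 = 7, A[1][1] + B[1][2] = 4 + 7 = 11, A[1][2] + B[2][2] = -1 + 8 = 7) = 7 (attained at k = 0)
  C[2][0] = min over k of (A[2][0] + B[0][0] = 5 + 10 = 15, A[2][1] + B[1][0] = -5 + -3 = -8, A[2][2] + B[2][0] = -3 + 3 = 0) = -8 (attained at k = 1)
  C[2][1] = min over k of (A[2][0] + B[0][1] = 5 + -5 = 0, A[2][1] + B[1][1] = -5 + 0 = -5, A[2][2] + B[2][1] = -3 + 4 = 1) = -5 (attained at k = 1)
  C[2][2] = min over k of (A[2][0] + B[0][2] = 5 + 2 = 7, A[2][1] + B[1][2] = -5 + 7 = 2, A[2][2] + B[2][2] = -3 + 8 = 5) = 2 (attained at k = 1)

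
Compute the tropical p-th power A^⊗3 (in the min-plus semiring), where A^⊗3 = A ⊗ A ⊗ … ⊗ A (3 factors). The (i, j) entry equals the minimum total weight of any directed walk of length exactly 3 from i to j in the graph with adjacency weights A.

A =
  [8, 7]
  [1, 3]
A^⊗3 =
  [11, 13]
  [7, 9]

Each entry (A^⊗3)_ij equals the minimum over all length-3 walks i = v_0 → v_1 → … → v_3 = j of Σ_t A[v_t][v_{t+1}]. For example, for (i, j) = (0, 1) we minimise over 4 possible intermediate vertex sequences; the minimum is 13, attained along the walk 0 → 1 → 1 → 1.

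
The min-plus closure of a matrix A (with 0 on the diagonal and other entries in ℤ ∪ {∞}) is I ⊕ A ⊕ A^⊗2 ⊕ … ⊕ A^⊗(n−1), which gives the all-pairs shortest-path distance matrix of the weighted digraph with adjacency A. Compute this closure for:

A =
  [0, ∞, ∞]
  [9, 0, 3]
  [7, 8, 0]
Closure =
  [0, ∞, ∞]
  [9, 0, 3]
  [7, 8, 0]

This is the Floyd-Warshall all-pairs shortest-path computation. For each intermediate vertex k = 0, 1, …, 2, update dist[i][j] ← min(dist[i][j], dist[i][k] + dist[k][j]). The final matrix gives, for each (i, j), the minimum total weight of any directed path from i to j (possibly empty when i = j).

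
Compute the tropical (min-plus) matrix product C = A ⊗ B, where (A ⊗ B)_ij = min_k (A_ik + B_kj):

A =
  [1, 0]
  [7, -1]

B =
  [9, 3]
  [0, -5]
A ⊗ B =
  [0, -5]
  [-1, -6]

Apply the min-plus product entry-by-entry:
  C[0][0] = min over k of (A[0][0] + B[0][0] = 1 + 9 = 10, A[0][1] + B[1][0] = 0 + 0 = 0) = 0 (attained at k = 1)
  C[0][1] = min over k of (A[0][0] + B[0][1] = 1 + 3 = 4, A[0][1] + B[1][1] = 0 + -5 = -5) = -5 (attained at k = 1)
  C[1][0] = min over k of (A[1][0] + B[0][0] = 7 + 9 = 16, A[1][1] + B[1][0] = -1 + 0 = -1) = -1 (attained at k = 1)
  C[1][1] = min over k of (A[1][0] + B[0][1] = 7 + 3 = 10, A[1][1] + B[1][1] = -1 + -5 = -6) = -6 (attained at k = 1)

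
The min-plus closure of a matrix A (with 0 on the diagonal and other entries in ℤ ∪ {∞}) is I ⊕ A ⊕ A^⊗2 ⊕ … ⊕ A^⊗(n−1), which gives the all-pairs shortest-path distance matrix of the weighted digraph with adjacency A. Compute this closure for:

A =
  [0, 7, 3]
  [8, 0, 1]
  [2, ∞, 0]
Closure =
  [0, 7, 3]
  [3, 0, 1]
  [2, 9, 0]

This is the Floyd-Warshall all-pairs shortest-path computation. For each intermediate vertex k = 0, 1, …, 2, update dist[i][j] ← min(dist[i][j], dist[i][k] + dist[k][j]). The final matrix gives, for each (i, j), the minimum total weight of any directed path from i to j (possibly empty when i = j).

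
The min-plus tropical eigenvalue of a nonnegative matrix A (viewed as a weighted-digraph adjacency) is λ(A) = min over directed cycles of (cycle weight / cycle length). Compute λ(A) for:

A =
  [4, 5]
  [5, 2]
λ(A) = 2

Enumerate directed cycles and compute their means (weight / length). Sample:
  cycle 0 → 0: weight = 4, length = 1, mean = 4/1 ≈ 4.000
  cycle 1 → 1: weight = 2, length = 1, mean = 2/1 ≈ 2.000
  cycle 0 → 1 → 0: weight = 10, length = 2, mean = 10/2 ≈ 5.000
  cycle 1 → 0 → 1: weight = 10, length = 2, mean = 10/2 ≈ 5.000
Minimum mean = 2.000, attained e.g. along the cycle 1 → 1 with weight 2 and length 1. So λ(A) = 2/1 = 2.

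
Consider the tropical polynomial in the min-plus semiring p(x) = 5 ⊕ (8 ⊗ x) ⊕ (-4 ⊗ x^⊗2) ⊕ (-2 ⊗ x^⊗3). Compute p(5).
p(5) = 5

A tropical monomial a ⊗ x^⊗i evaluates to a + i · x. Evaluating each term at x = 5:
  Term 0 contributes 5 + 0 · 5 = 5
  Term 1 contributes 8 + 1 · 5 = 13
  Term 2 contributes -4 + 2 · 5 = 6
  Term 3 contributes -2 + 3 · 5 = 13
p(5) = ⊕ of these = min[5, 13, 6, 13] = 5.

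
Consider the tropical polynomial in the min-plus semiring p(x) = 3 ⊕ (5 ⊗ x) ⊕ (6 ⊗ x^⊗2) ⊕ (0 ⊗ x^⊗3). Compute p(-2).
p(-2) = -6

A tropical monomial a ⊗ x^⊗i evaluates to a + i · x. Evaluating each term at x = -2:
  Term 0 contributes 3 + 0 · -2 = 3
  Term 1 contributes 5 + 1 · -2 = 3
  Term 2 contributes 6 + 2 · -2 = 2
  Term 3 contributes 0 + 3 · -2 = -6
p(-2) = ⊕ of these = min[3, 3, 2, -6] = -6.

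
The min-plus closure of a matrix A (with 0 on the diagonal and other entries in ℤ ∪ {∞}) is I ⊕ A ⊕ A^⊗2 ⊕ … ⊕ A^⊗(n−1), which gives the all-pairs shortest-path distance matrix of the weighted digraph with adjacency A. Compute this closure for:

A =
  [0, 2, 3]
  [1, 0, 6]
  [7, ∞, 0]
Closure =
  [0, 2, 3]
  [1, 0, 4]
  [7, 9, 0]

This is the Floyd-Warshall all-pairs shortest-path computation. For each intermediate vertex k = 0, 1, …, 2, update dist[i][j] ← min(dist[i][j], dist[i][k] + dist[k][j]). The final matrix gives, for each (i, j), the minimum total weight of any directed path from i to j (possibly empty when i = j).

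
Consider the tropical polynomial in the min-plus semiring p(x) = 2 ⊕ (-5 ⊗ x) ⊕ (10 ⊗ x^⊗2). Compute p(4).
p(4) = -1

A tropical monomial a ⊗ x^⊗i evaluates to a + i · x. Evaluating each term at x = 4:
  Term 0 contributes 2 + 0 · 4 = 2
  Term 1 contributes -5 + 1 · 4 = -1
  Term 2 contributes 10 + 2 · 4 = 18
p(4) = ⊕ of these = min[2, -1, 18] = -1.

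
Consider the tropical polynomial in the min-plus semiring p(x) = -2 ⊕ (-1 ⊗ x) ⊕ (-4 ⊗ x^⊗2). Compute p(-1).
p(-1) = -6

A tropical monomial a ⊗ x^⊗i evaluates to a + i · x. Evaluating each term at x = -1:
  Term 0 contributes -2 + 0 · -1 = -2
  Term 1 contributes -1 + 1 · -1 = -2
  Term 2 contributes -4 + 2 · -1 = -6
p(-1) = ⊕ of these = min[-2, -2, -6] = -6.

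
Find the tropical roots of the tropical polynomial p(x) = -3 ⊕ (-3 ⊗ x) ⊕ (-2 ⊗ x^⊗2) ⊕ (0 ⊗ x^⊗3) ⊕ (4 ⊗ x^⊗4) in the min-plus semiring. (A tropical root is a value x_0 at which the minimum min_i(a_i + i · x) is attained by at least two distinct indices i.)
Roots: {-4, -2, -1, 0}

Each tropical root is a break point of the lower envelope of the lines y = a_i + i · x (there are 5 lines, with slopes 0, 1, ..., 4). Only the lines that attain the minimum somewhere contribute to roots; other lines are dominated. Here the surviving (envelope) indices are i = 4, i = 3, i = 2, i = 1, i = 0.
Intersections between consecutive envelope lines give the roots: for adjacent envelope indices i < j the intersection is x = (a_i − a_j) / (j − i). Reading off the sorted break points: {-4, -2, -1, 0}.
Verification: at each break x_0, at least two indices attain the minimum of min_i(a_i + i · x_0).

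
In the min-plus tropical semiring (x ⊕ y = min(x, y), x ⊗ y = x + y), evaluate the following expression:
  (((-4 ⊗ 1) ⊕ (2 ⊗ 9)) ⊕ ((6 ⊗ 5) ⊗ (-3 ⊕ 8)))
(((-4 ⊗ 1) ⊕ (2 ⊗ 9)) ⊕ ((6 ⊗ 5) ⊗ (-3 ⊕ 8))) = -3

Expand innermost to outermost. Recall ⊕ takes the minimum of its arguments and ⊗ takes their sum. Working out the expression (((-4 ⊗ 1) ⊕ (2 ⊗ 9)) ⊕ ((6 ⊗ 5) ⊗ (-3 ⊕ 8))) gives -3.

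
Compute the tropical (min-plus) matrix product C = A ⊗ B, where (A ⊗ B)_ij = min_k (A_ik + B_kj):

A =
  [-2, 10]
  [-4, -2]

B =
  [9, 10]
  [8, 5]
A ⊗ B =
  [7, 8]
  [5, 3]

Apply the min-plus product entry-by-entry:
  C[0][0] = min over k of (A[0][0] + B[0][0] = -2 + 9 = 7, A[0][1] + B[1][0] = 10 + 8 = 18) = 7 (attained at k = 0)
  C[0][1] = min over k of (A[0][0] + B[0][1] = -2 + 10 = 8, A[0][1] + B[1][1] = 10 + 5 = 15) = 8 (attained at k = 0)
  C[1][0] = min over k of (A[1][0] + B[0][0] = -4 + 9 = 5, A[1][1] + B[1][0] = -2 + 8 = 6) = 5 (attained at k = 0)
  C[1][1] = min over k of (A[1][0] + B[0][1] = -4 + 10 = 6, A[1][1] + B[1][1] = -2 + 5 = 3) = 3 (attained at k = 1)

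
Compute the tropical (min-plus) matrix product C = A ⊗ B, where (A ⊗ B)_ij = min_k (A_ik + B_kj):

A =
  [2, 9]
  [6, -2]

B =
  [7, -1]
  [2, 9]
A ⊗ B =
  [9, 1]
  [0, 5]

Apply the min-plus product entry-by-entry:
  C[0][0] = min over k of (A[0][0] + B[0][0] = 2 + 7 = 9, A[0][1] + B[1][0] = 9 + 2 = 11) = 9 (attained at k = 0)
  C[0][1] = min over k of (A[0][0] + B[0][1] = 2 + -1 = 1, A[0][1] + B[1][1] = 9 + 9 = 18) = 1 (attained at k = 0)
  C[1][0] = min over k of (A[1][0] + B[0][0] = 6 + 7 = 13, A[1][1] + B[1][0] = -2 + 2 = 0) = 0 (attained at k = 1)
  C[1][1] = min over k of (A[1][0] + B[0][1] = 6 + -1 = 5, A[1][1] + B[1][1] = -2 + 9 = 7) = 5 (attained at k = 0)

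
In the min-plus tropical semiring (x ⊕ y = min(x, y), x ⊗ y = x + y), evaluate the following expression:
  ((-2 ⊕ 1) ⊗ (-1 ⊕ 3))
((-2 ⊕ 1) ⊗ (-1 ⊕ 3)) = -3

Expand innermost to outermost. Recall ⊕ takes the minimum of its arguments and ⊗ takes their sum. Working out the expression ((-2 ⊕ 1) ⊗ (-1 ⊕ 3)) gives -3.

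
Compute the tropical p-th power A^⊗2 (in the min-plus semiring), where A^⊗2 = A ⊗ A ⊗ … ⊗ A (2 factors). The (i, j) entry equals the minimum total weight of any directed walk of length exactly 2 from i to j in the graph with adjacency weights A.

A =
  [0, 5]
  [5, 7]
A^⊗2 =
  [0, 5]
  [5, 10]

Each entry (A^⊗2)_ij equals the minimum over all length-2 walks i = v_0 → v_1 → … → v_2 = j of Σ_t A[v_t][v_{t+1}]. For example, for (i, j) = (0, 1) we minimise over 2 possible intermediate vertex sequences; the minimum is 5, attained along the walk 0 → 0 → 1.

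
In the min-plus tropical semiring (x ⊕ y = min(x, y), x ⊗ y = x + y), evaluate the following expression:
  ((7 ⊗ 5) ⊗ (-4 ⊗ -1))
((7 ⊗ 5) ⊗ (-4 ⊗ -1)) = 7

Expand innermost to outermost. Recall ⊕ takes the minimum of its arguments and ⊗ takes their sum. Working out the expression ((7 ⊗ 5) ⊗ (-4 ⊗ -1)) gives 7.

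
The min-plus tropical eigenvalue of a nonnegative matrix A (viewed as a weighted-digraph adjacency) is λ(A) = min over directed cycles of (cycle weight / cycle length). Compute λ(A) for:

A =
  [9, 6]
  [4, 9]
λ(A) = 5

Enumerate directed cycles and compute their means (weight / length). Sample:
  cycle 0 → 0: weight = 9, length = 1, mean = 9/1 ≈ 9.000
  cycle 1 → 1: weight = 9, length = 1, mean = 9/1 ≈ 9.000
  cycle 0 → 1 → 0: weight = 10, length = 2, mean = 10/2 ≈ 5.000
  cycle 1 → 0 → 1: weight = 10, length = 2, mean = 10/2 ≈ 5.000
Minimum mean = 5.000, attained e.g. along the cycle 0 → 1 → 0 with weight 10 and length 2. So λ(A) = 10/2 = 5.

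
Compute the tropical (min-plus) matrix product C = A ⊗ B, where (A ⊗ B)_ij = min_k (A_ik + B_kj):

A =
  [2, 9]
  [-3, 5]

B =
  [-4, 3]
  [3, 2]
A ⊗ B =
  [-2, 5]
  [-7, 0]

Apply the min-plus product entry-by-entry:
  C[0][0] = min over k of (A[0][0] + B[0][0] = 2 + -4 = -2, A[0][1] + B[1][0] = 9 + 3 = 12) = -2 (attained at k = 0)
  C[0][1] = min over k of (A[0][0] + B[0][1] = 2 + 3 = 5, A[0][1] + B[1][1] = 9 + 2 = 11) = 5 (attained at k = 0)
  C[1][0] = min over k of (A[1][0] + B[0][0] = -3 + -4 = -7, A[1][1] + B[1][0] = 5 + 3 = 8) = -7 (attained at k = 0)
  C[1][1] = min over k of (A[1][0] + B[0][1] = -3 + 3 = 0, A[1][1] + B[1][1] = 5 + 2 = 7) = 0 (attained at k = 0)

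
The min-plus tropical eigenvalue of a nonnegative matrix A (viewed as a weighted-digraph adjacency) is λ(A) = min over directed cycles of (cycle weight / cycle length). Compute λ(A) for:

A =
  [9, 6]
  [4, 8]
λ(A) = 5

Enumerate directed cycles and compute their means (weight / length). Sample:
  cycle 0 → 0: weight = 9, length = 1, mean = 9/1 ≈ 9.000
  cycle 1 → 1: weight = 8, length = 1, mean = 8/1 ≈ 8.000
  cycle 0 → 1 → 0: weight = 10, length = 2, mean = 10/2 ≈ 5.000
  cycle 1 → 0 → 1: weight = 10, length = 2, mean = 10/2 ≈ 5.000
Minimum mean = 5.000, attained e.g. along the cycle 0 → 1 → 0 with weight 10 and length 2. So λ(A) = 10/2 = 5.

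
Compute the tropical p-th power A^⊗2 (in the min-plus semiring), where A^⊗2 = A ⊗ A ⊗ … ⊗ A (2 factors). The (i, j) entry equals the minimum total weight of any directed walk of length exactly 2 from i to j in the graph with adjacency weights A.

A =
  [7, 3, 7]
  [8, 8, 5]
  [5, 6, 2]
A^⊗2 =
  [11, 10, 8]
  [10, 11, 7]
  [7, 8, 4]

Each entry (A^⊗2)_ij equals the minimum over all length-2 walks i = v_0 → v_1 → … → v_2 = j of Σ_t A[v_t][v_{t+1}]. For example, for (i, j) = (0, 2) we minimise over 3 possible intermediate vertex sequences; the minimum is 8, attained along the walk 0 → 1 → 2.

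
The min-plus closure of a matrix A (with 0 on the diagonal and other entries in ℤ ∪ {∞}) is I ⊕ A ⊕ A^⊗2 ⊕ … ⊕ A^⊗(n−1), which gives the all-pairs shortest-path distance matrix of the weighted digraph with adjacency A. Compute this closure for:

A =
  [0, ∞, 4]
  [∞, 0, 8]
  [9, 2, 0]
Closure =
  [0, 6, 4]
  [17, 0, 8]
  [9, 2, 0]

This is the Floyd-Warshall all-pairs shortest-path computation. For each intermediate vertex k = 0, 1, …, 2, update dist[i][j] ← min(dist[i][j], dist[i][k] + dist[k][j]). The final matrix gives, for each (i, j), the minimum total weight of any directed path from i to j (possibly empty when i = j).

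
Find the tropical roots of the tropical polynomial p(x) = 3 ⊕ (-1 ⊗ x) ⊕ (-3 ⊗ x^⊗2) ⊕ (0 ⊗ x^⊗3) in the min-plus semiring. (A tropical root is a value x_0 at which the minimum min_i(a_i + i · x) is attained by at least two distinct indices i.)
Roots: {-3, 2, 4}

Each tropical root is a break point of the lower envelope of the lines y = a_i + i · x (there are 4 lines, with slopes 0, 1, ..., 3). Only the lines that attain the minimum somewhere contribute to roots; other lines are dominated. Here the surviving (envelope) indices are i = 3, i = 2, i = 1, i = 0.
Intersections between consecutive envelope lines give the roots: for adjacent envelope indices i < j the intersection is x = (a_i − a_j) / (j − i). Reading off the sorted break points: {-3, 2, 4}.
Verification: at each break x_0, at least two indices attain the minimum of min_i(a_i + i · x_0).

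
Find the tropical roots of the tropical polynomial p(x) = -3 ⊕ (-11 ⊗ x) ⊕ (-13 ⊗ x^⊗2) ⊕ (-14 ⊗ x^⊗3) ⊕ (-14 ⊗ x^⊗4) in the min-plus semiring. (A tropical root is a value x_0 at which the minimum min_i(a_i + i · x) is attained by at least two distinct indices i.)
Roots: {0, 1, 2, 8}

Each tropical root is a break point of the lower envelope of the lines y = a_i + i · x (there are 5 lines, with slopes 0, 1, ..., 4). Only the lines that attain the minimum somewhere contribute to roots; other lines are dominated. Here the surviving (envelope) indices are i = 4, i = 3, i = 2, i = 1, i = 0.
Intersections between consecutive envelope lines give the roots: for adjacent envelope indices i < j the intersection is x = (a_i − a_j) / (j − i). Reading off the sorted break points: {0, 1, 2, 8}.
Verification: at each break x_0, at least two indices attain the minimum of min_i(a_i + i · x_0).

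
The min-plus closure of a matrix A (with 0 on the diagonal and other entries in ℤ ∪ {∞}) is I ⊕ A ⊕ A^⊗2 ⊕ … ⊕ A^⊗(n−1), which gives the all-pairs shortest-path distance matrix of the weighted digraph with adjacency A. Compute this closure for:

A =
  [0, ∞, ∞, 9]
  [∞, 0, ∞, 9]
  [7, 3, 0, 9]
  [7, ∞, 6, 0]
Closure =
  [0, 18, 15, 9]
  [16, 0, 15, 9]
  [7, 3, 0, 9]
  [7, 9, 6, 0]

This is the Floyd-Warshall all-pairs shortest-path computation. For each intermediate vertex k = 0, 1, …, 3, update dist[i][j] ← min(dist[i][j], dist[i][k] + dist[k][j]). The final matrix gives, for each (i, j), the minimum total weight of any directed path from i to j (possibly empty when i = j).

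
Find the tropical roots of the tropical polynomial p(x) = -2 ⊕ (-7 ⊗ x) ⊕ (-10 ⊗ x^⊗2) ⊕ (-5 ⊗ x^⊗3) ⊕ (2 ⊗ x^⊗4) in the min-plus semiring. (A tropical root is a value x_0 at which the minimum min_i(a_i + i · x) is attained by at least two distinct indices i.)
Roots: {-7, -5, 3, 5}

Each tropical root is a break point of the lower envelope of the lines y = a_i + i · x (there are 5 lines, with slopes 0, 1, ..., 4). Only the lines that attain the minimum somewhere contribute to roots; other lines are dominated. Here the surviving (envelope) indices are i = 4, i = 3, i = 2, i = 1, i = 0.
Intersections between consecutive envelope lines give the roots: for adjacent envelope indices i < j the intersection is x = (a_i − a_j) / (j − i). Reading off the sorted break points: {-7, -5, 3, 5}.
Verification: at each break x_0, at least two indices attain the minimum of min_i(a_i + i · x_0).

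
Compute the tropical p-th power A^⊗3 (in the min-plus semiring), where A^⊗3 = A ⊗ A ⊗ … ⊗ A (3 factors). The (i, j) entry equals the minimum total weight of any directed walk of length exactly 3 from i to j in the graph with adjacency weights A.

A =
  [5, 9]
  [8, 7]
A^⊗3 =
  [15, 19]
  [18, 21]

Each entry (A^⊗3)_ij equals the minimum over all length-3 walks i = v_0 → v_1 → … → v_3 = j of Σ_t A[v_t][v_{t+1}]. For example, for (i, j) = (0, 1) we minimise over 4 possible intermediate vertex sequences; the minimum is 19, attained along the walk 0 → 0 → 0 → 1.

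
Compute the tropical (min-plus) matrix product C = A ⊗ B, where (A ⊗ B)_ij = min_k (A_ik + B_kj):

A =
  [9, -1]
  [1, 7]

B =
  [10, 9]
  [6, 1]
A ⊗ B =
  [5, 0]
  [11, 8]

Apply the min-plus product entry-by-entry:
  C[0][0] = min over k of (A[0][0] + B[0][0] = 9 + 10 = 19, A[0][1] + B[1][0] = -1 + 6 = 5) = 5 (attained at k = 1)
  C[0][1] = min over k of (A[0][0] + B[0][1] = 9 + 9 = 18, A[0][1] + B[1][1] = -1 + 1 = 0) = 0 (attained at k = 1)
  C[1][0] = min over k of (A[1][0] + B[0][0] = 1 + 10 = 11, A[1][1] + B[1][0] = 7 + 6 = 13) = 11 (attained at k = 0)
  C[1][1] = min over k of (A[1][0] + B[0][1] = 1 + 9 = 10, A[1][1] + B[1][1] = 7 + 1 = 8) = 8 (attained at k = 1)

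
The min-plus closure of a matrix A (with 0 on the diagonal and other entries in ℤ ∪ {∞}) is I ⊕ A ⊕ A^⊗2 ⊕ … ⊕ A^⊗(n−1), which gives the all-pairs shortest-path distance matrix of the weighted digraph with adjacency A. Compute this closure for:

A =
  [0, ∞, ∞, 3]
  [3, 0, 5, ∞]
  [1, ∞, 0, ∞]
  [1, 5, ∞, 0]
Closure =
  [0, 8, 13, 3]
  [3, 0, 5, 6]
  [1, 9, 0, 4]
  [1, 5, 10, 0]

This is the Floyd-Warshall all-pairs shortest-path computation. For each intermediate vertex k = 0, 1, …, 3, update dist[i][j] ← min(dist[i][j], dist[i][k] + dist[k][j]). The final matrix gives, for each (i, j), the minimum total weight of any directed path from i to j (possibly empty when i = j).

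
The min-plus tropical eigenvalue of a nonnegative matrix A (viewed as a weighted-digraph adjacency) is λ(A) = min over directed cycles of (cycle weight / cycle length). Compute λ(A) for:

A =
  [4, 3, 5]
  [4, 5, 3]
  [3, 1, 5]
λ(A) = 2

Enumerate directed cycles and compute their means (weight / length). Sample:
  cycle 0 → 0: weight = 4, length = 1, mean = 4/1 ≈ 4.000
  cycle 1 → 1: weight = 5, length = 1, mean = 5/1 ≈ 5.000
  cycle 2 → 2: weight = 5, length = 1, mean = 5/1 ≈ 5.000
  cycle 0 → 1 → 0: weight = 7, length = 2, mean = 7/2 ≈ 3.500
  cycle 0 → 2 → 0: weight = 8, length = 2, mean = 8/2 ≈ 4.000
  cycle 1 → 0 → 1: weight = 7, length = 2, mean = 7/2 ≈ 3.500
Minimum mean = 2.000, attained e.g. along the cycle 1 → 2 → 1 with weight 4 and length 2. So λ(A) = 4/2 = 2.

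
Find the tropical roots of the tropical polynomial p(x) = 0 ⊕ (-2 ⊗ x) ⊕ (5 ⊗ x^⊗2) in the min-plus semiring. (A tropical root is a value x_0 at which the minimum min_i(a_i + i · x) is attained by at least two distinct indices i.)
Roots: {-7, 2}

Each tropical root is a break point of the lower envelope of the lines y = a_i + i · x (there are 3 lines, with slopes 0, 1, ..., 2). Only the lines that attain the minimum somewhere contribute to roots; other lines are dominated. Here the surviving (envelope) indices are i = 2, i = 1, i = 0.
Intersections between consecutive envelope lines give the roots: for adjacent envelope indices i < j the intersection is x = (a_i − a_j) / (j − i). Reading off the sorted break points: {-7, 2}.
Verification: at each break x_0, at least two indices attain the minimum of min_i(a_i + i · x_0).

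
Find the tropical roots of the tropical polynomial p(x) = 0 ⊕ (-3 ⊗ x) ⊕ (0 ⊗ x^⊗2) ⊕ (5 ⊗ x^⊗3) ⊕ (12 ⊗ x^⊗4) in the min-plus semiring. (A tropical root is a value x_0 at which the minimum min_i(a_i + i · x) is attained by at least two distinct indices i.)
Roots: {-7, -5, -3, 3}

Each tropical root is a break point of the lower envelope of the lines y = a_i + i · x (there are 5 lines, with slopes 0, 1, ..., 4). Only the lines that attain the minimum somewhere contribute to roots; other lines are dominated. Here the surviving (envelope) indices are i = 4, i = 3, i = 2, i = 1, i = 0.
Intersections between consecutive envelope lines give the roots: for adjacent envelope indices i < j the intersection is x = (a_i − a_j) / (j − i). Reading off the sorted break points: {-7, -5, -3, 3}.
Verification: at each break x_0, at least two indices attain the minimum of min_i(a_i + i · x_0).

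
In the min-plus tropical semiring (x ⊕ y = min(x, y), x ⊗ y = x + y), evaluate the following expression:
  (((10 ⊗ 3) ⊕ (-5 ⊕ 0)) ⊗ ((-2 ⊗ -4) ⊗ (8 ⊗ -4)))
(((10 ⊗ 3) ⊕ (-5 ⊕ 0)) ⊗ ((-2 ⊗ -4) ⊗ (8 ⊗ -4))) = -7

Expand innermost to outermost. Recall ⊕ takes the minimum of its arguments and ⊗ takes their sum. Working out the expression (((10 ⊗ 3) ⊕ (-5 ⊕ 0)) ⊗ ((-2 ⊗ -4) ⊗ (8 ⊗ -4))) gives -7.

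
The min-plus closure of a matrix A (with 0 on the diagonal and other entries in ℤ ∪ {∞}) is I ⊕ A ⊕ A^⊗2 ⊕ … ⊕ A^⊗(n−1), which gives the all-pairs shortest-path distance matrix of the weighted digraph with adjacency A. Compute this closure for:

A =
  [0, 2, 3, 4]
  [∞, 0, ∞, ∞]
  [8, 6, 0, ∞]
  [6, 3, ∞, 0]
Closure =
  [0, 2, 3, 4]
  [∞, 0, ∞, ∞]
  [8, 6, 0, 12]
  [6, 3, 9, 0]

This is the Floyd-Warshall all-pairs shortest-path computation. For each intermediate vertex k = 0, 1, …, 3, update dist[i][j] ← min(dist[i][j], dist[i][k] + dist[k][j]). The final matrix gives, for each (i, j), the minimum total weight of any directed path from i to j (possibly empty when i = j).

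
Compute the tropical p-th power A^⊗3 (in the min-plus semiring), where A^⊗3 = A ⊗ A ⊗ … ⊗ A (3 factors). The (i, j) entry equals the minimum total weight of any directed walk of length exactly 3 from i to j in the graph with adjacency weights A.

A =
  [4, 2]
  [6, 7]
A^⊗3 =
  [12, 10]
  [14, 12]

Each entry (A^⊗3)_ij equals the minimum over all length-3 walks i = v_0 → v_1 → … → v_3 = j of Σ_t A[v_t][v_{t+1}]. For example, for (i, j) = (0, 1) we minimise over 4 possible intermediate vertex sequences; the minimum is 10, attained along the walk 0 → 0 → 0 → 1.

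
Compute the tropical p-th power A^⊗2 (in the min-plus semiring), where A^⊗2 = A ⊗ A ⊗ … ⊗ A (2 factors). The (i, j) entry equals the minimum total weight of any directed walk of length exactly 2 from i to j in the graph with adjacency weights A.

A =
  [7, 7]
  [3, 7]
A^⊗2 =
  [10, 14]
  [10, 10]

Each entry (A^⊗2)_ij equals the minimum over all length-2 walks i = v_0 → v_1 → … → v_2 = j of Σ_t A[v_t][v_{t+1}]. For example, for (i, j) = (0, 1) we minimise over 2 possible intermediate vertex sequences; the minimum is 14, attained along the walk 0 → 0 → 1.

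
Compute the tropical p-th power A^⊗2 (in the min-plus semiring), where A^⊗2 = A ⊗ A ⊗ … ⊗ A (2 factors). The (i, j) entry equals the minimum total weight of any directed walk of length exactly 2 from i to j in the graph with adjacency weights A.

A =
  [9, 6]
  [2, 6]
A^⊗2 =
  [8, 12]
  [8, 8]

Each entry (A^⊗2)_ij equals the minimum over all length-2 walks i = v_0 → v_1 → … → v_2 = j of Σ_t A[v_t][v_{t+1}]. For example, for (i, j) = (0, 1) we minimise over 2 possible intermediate vertex sequences; the minimum is 12, attained along the walk 0 → 1 → 1.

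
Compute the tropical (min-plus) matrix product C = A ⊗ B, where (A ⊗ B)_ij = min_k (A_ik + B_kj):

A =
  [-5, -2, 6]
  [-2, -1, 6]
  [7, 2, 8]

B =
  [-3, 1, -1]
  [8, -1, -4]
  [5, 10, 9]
A ⊗ B =
  [-8, -4, -6]
  [-5, -2, -5]
  [4, 1, -2]

Apply the min-plus product entry-by-entry:
  C[0][0] = min over k of (A[0][0] + B[0][0] = -5 + -3 = -8, A[0][1] + B[1][0] = -2 + 8 = 6, A[0][2] + B[2][0] = 6 + 5 = 11) = -8 (attained at k = 0)
  C[0][1] = min over k of (A[0][0] + B[0][1] = -5 + 1 = -4, A[0][1] + B[1][1] = -2 + -1 = -3, A[0][2] + B[2][1] = 6 + 10 = 16) = -4 (attained at k = 0)
  C[0][2] = min over k of (A[0][0] + B[0][2] = -5 + -1 = -6, A[0][1] + B[1][2] = -2 + -4 = -6, A[0][2] + B[2][2] = 6 + 9 = 15) = -6 (attained at k = 0)
  C[1][0] = min over k of (A[1][0] + B[0][0] = -2 + -3 = -5, A[1][1] + B[1][0] = -1 + 8 = 7, A[1][2] + B[2][0] = 6 + 5 = 11) = -5 (attained at k = 0)
  C[1][1] = min over k of (A[1][0] + B[0][1] = -2 + 1 = -1, A[1][1] + B[1][1] = -1 + -1 = -2, A[1][2] + B[2][1] = 6 + 10 = 16) = -2 (attained at k = 1)
  C[1][2] = min over k of (A[1][0] + B[0][2] = -2 + -1 = -3, A[1][1] + B[1][2] = -1 + -4 = -5, A[1][2] + B[2][2] = 6 + 9 = 15) = -5 (attained at k = 1)
  C[2][0] = min over k of (A[2][0] + B[0][0] = 7 + -3 = 4, A[2][1] + B[1][0] = 2 + 8 = 10, A[2][2] + B[2][0] = 8 + 5 = 13) = 4 (attained at k = 0)
  C[2][1] = min over k of (A[2][0] + B[0][1] = 7 + 1 = 8, A[2][1] + B[1][1] = 2 + -1 = 1, A[2][2] + B[2][1] = 8 + 10 = 18) = 1 (attained at k = 1)
  C[2][2] = min over k of (A[2][0] + B[0][2] = 7 + -1 = 6, A[2][1] + B[1][2] = 2 + -4 = -2, A[2][2] + B[2][2] = 8 + 9 = 17) = -2 (attained at k = 1)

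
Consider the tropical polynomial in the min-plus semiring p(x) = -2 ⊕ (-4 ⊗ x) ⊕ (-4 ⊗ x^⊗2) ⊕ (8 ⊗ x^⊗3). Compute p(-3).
p(-3) = -10

A tropical monomial a ⊗ x^⊗i evaluates to a + i · x. Evaluating each term at x = -3:
  Term 0 contributes -2 + 0 · -3 = -2
  Term 1 contributes -4 + 1 · -3 = -7
  Term 2 contributes -4 + 2 · -3 = -10
  Term 3 contributes 8 + 3 · -3 = -1
p(-3) = ⊕ of these = min[-2, -7, -10, -1] = -10.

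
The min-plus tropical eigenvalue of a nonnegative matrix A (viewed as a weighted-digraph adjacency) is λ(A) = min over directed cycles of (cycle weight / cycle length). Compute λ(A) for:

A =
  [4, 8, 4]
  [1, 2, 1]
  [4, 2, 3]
λ(A) = 3/2

Enumerate directed cycles and compute their means (weight / length). Sample:
  cycle 0 → 0: weight = 4, length = 1, mean = 4/1 ≈ 4.000
  cycle 1 → 1: weight = 2, length = 1, mean = 2/1 ≈ 2.000
  cycle 2 → 2: weight = 3, length = 1, mean = 3/1 ≈ 3.000
  cycle 0 → 1 → 0: weight = 9, length = 2, mean = 9/2 ≈ 4.500
  cycle 0 → 2 → 0: weight = 8, length = 2, mean = 8/2 ≈ 4.000
  cycle 1 → 0 → 1: weight = 9, length = 2, mean = 9/2 ≈ 4.500
Minimum mean = 1.500, attained e.g. along the cycle 1 → 2 → 1 with weight 3 and length 2. So λ(A) = 3/2 = 3/2.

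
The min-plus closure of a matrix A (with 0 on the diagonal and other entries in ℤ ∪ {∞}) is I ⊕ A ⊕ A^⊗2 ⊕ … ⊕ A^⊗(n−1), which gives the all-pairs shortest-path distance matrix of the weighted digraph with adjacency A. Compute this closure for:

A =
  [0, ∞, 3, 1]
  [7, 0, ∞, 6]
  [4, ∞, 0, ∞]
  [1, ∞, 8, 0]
Closure =
  [0, ∞, 3, 1]
  [7, 0, 10, 6]
  [4, ∞, 0, 5]
  [1, ∞, 4, 0]

This is the Floyd-Warshall all-pairs shortest-path computation. For each intermediate vertex k = 0, 1, …, 3, update dist[i][j] ← min(dist[i][j], dist[i][k] + dist[k][j]). The final matrix gives, for each (i, j), the minimum total weight of any directed path from i to j (possibly empty when i = j).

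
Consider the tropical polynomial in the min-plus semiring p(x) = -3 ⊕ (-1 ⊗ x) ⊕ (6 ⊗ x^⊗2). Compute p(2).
p(2) = -3

A tropical monomial a ⊗ x^⊗i evaluates to a + i · x. Evaluating each term at x = 2:
  Term 0 contributes -3 + 0 · 2 = -3
  Term 1 contributes -1 + 1 · 2 = 1
  Term 2 contributes 6 + 2 · 2 = 10
p(2) = ⊕ of these = min[-3, 1, 10] = -3.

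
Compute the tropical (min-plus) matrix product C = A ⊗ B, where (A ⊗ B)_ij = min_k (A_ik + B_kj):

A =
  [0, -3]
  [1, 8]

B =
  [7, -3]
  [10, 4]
A ⊗ B =
  [7, -3]
  [8, -2]

Apply the min-plus product entry-by-entry:
  C[0][0] = min over k of (A[0][0] + B[0][0] = 0 + 7 = 7, A[0][1] + B[1][0] = -3 + 10 = 7) = 7 (attained at k = 0)
  C[0][1] = min over k of (A[0][0] + B[0][1] = 0 + -3 = -3, A[0][1] + B[1][1] = -3 + 4 = 1) = -3 (attained at k = 0)
  C[1][0] = min over k of (A[1][0] + B[0][0] = 1 + 7 = 8, A[1][1] + B[1][0] = 8 + 10 = 18) = 8 (attained at k = 0)
  C[1][1] = min over k of (A[1][0] + B[0][1] = 1 + -3 = -2, A[1][1] + B[1][1] = 8 + 4 = 12) = -2 (attained at k = 0)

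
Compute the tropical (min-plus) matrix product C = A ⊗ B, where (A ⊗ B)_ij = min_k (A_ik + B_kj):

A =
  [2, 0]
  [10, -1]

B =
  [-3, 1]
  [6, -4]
A ⊗ B =
  [-1, -4]
  [5, -5]

Apply the min-plus product entry-by-entry:
  C[0][0] = min over k of (A[0][0] + B[0][0] = 2 + -3 = -1, A[0][1] + B[1][0] = 0 + 6 = 6) = -1 (attained at k = 0)
  C[0][1] = min over k of (A[0][0] + B[0][1] = 2 + 1 = 3, A[0][1] + B[1][1] = 0 + -4 = -4) = -4 (attained at k = 1)
  C[1][0] = min over k of (A[1][0] + B[0][0] = 10 + -3 = 7, A[1][1] + B[1][0] = -1 + 6 = 5) = 5 (attained at k = 1)
  C[1][1] = min over k of (A[1][0] + B[0][1] = 10 + 1 = 11, A[1][1] + B[1][1] = -1 + -4 = -5) = -5 (attained at k = 1)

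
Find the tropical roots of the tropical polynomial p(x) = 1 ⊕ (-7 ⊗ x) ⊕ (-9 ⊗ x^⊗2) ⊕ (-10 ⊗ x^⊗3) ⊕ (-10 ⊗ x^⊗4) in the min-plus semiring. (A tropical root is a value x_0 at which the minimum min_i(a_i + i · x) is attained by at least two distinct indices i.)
Roots: {0, 1, 2, 8}

Each tropical root is a break point of the lower envelope of the lines y = a_i + i · x (there are 5 lines, with slopes 0, 1, ..., 4). Only the lines that attain the minimum somewhere contribute to roots; other lines are dominated. Here the surviving (envelope) indices are i = 4, i = 3, i = 2, i = 1, i = 0.
Intersections between consecutive envelope lines give the roots: for adjacent envelope indices i < j the intersection is x = (a_i − a_j) / (j − i). Reading off the sorted break points: {0, 1, 2, 8}.
Verification: at each break x_0, at least two indices attain the minimum of min_i(a_i + i · x_0).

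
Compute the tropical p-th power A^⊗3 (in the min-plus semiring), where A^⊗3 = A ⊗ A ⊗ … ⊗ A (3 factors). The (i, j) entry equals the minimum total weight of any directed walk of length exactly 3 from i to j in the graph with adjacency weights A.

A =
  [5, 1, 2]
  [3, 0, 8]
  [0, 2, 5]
A^⊗3 =
  [4, 1, 4]
  [3, 0, 5]
  [2, 1, 7]

Each entry (A^⊗3)_ij equals the minimum over all length-3 walks i = v_0 → v_1 → … → v_3 = j of Σ_t A[v_t][v_{t+1}]. For example, for (i, j) = (0, 2) we minimise over 9 possible intermediate vertex sequences; the minimum is 4, attained along the walk 0 → 2 → 0 → 2.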